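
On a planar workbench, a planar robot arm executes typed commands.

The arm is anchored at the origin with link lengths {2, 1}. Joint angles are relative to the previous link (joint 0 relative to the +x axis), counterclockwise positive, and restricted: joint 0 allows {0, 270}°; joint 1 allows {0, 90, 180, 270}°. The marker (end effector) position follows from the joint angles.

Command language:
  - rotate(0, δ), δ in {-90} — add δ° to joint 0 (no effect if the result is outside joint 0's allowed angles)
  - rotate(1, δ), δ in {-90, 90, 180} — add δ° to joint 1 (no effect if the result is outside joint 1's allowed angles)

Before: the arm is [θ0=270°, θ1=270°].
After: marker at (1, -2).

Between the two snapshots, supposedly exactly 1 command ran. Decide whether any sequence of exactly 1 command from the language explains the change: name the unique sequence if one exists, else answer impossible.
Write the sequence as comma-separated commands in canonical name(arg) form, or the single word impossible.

t0: [θ0=270°, θ1=270°]
[1] after rotate(1, 180): [θ0=270°, θ1=90°]
no other 1-command option fits: unique.

rotate(1, 180)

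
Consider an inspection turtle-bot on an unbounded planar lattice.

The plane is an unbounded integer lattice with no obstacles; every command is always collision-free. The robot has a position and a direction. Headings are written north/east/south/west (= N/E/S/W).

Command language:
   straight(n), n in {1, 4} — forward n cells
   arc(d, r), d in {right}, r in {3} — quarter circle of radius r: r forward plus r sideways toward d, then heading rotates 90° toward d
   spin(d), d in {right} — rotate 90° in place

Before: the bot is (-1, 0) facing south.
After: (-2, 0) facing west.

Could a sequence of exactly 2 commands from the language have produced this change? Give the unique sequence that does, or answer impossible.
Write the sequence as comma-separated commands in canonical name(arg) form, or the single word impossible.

spin(right), straight(1)

key: order matters: swapping spin(right) and straight(1) lands elsewhere
t0: (-1, 0) facing south
1. spin(right) → (-1, 0) facing west
2. straight(1) → (-2, 0) facing west
no rival 2-sequence matches.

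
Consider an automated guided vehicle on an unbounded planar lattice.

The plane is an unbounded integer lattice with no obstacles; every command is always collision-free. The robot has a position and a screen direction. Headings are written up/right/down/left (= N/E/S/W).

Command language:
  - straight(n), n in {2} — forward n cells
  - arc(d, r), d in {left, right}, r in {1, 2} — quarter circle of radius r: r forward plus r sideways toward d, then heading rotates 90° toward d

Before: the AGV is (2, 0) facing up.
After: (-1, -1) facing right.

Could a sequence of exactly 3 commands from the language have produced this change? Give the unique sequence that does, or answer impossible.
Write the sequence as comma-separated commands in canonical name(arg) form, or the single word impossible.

key: cell and facing (now E) both changed — the 3 commands mix motion and turning
from: (2, 0) facing up
t=1 arc(left, 2) ⇒ (0, 2) facing left
t=2 arc(left, 2) ⇒ (-2, 0) facing down
t=3 arc(left, 1) ⇒ (-1, -1) facing right
no rival 3-sequence matches.

arc(left, 2), arc(left, 2), arc(left, 1)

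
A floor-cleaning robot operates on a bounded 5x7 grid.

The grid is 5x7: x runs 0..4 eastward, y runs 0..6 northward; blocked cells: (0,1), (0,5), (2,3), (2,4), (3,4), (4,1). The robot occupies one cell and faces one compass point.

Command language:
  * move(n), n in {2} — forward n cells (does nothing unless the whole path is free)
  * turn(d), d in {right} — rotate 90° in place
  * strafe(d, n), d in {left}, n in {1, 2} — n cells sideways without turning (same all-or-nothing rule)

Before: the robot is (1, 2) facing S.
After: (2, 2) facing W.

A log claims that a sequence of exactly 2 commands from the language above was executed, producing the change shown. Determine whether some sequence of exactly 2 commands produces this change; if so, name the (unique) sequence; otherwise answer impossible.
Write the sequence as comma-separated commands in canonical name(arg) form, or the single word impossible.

strafe(left, 1), turn(right)

key: position moved to (2,2) AND the heading swung to W — translation plus rotation needed
begin: (1, 2) facing S
1. strafe(left, 1) → (2, 2) facing S
2. turn(right) → (2, 2) facing W
no rival 2-sequence matches.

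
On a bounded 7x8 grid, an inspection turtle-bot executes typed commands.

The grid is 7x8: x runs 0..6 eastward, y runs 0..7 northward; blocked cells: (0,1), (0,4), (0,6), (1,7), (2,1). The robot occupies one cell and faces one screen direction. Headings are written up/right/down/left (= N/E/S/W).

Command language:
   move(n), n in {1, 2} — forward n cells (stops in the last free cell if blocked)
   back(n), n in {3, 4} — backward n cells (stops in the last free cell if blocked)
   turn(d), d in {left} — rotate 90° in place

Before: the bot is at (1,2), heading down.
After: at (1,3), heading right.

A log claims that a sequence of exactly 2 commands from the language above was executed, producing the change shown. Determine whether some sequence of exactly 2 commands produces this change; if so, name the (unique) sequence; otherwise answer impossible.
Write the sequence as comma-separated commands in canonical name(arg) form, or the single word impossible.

checked all 2-command options: none fits.

impossible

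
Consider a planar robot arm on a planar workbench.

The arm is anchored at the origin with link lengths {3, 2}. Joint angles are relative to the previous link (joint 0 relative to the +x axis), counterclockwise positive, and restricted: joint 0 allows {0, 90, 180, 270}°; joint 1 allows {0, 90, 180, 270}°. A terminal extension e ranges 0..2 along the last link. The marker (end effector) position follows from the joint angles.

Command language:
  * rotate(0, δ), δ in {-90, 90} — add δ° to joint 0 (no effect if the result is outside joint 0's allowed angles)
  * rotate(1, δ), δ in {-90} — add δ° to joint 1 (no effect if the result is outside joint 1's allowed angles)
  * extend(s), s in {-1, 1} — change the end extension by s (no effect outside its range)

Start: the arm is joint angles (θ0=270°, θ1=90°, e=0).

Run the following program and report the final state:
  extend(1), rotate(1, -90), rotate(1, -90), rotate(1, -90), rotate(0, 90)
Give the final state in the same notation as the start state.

joint angles (θ0=0°, θ1=180°, e=1)

initial: joint angles (θ0=270°, θ1=90°, e=0)
t=1 extend(1) ⇒ joint angles (θ0=270°, θ1=90°, e=1)
t=2 rotate(1, -90) ⇒ joint angles (θ0=270°, θ1=0°, e=1)
t=3 rotate(1, -90) ⇒ joint angles (θ0=270°, θ1=270°, e=1)
t=4 rotate(1, -90) ⇒ joint angles (θ0=270°, θ1=180°, e=1)
t=5 rotate(0, 90) ⇒ joint angles (θ0=0°, θ1=180°, e=1)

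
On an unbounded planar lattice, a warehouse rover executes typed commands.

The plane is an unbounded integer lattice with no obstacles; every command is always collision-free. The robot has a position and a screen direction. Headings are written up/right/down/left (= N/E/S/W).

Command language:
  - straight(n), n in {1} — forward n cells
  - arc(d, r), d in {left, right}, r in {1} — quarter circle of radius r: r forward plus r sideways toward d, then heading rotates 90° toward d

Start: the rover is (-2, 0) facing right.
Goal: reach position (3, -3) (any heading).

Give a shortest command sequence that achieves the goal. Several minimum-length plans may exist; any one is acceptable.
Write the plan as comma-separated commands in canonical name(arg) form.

straight(1), straight(1), arc(right, 1), arc(left, 1), arc(right, 1)

t0: (-2, 0) facing right
[1] after straight(1): (-1, 0) facing right
[2] after straight(1): (0, 0) facing right
[3] after arc(right, 1): (1, -1) facing down
[4] after arc(left, 1): (2, -2) facing right
[5] after arc(right, 1): (3, -3) facing down
minimal: 5 command(s), checked below 5.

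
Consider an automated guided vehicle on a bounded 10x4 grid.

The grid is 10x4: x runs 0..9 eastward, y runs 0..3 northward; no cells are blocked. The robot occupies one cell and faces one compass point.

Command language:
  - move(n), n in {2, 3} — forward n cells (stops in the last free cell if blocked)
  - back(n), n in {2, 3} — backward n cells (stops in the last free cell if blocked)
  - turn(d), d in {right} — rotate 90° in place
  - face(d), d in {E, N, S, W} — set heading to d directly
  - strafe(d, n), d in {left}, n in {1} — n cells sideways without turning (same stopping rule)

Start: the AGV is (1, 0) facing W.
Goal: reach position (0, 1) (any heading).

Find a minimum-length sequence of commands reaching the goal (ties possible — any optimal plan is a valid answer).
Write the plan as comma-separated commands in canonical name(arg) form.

move(3), face(E), strafe(left, 1)

from: (1, 0) facing W
t=1 move(3) ⇒ (0, 0) facing W
t=2 face(E) ⇒ (0, 0) facing E
t=3 strafe(left, 1) ⇒ (0, 1) facing E
nothing shorter than 3 reaches the goal.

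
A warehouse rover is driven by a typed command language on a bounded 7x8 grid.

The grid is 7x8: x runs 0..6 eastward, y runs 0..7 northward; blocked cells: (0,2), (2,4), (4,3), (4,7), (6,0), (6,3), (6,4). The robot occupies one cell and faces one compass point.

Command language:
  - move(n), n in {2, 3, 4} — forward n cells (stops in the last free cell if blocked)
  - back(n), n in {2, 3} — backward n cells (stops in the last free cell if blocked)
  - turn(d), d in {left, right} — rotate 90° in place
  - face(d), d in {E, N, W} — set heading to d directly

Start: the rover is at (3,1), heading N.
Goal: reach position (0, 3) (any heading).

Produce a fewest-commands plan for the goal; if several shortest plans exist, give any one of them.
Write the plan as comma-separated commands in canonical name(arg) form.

move(2), face(W), move(3)

initial: at (3,1), heading N
step 1 (move(2)): at (3,3), heading N
step 2 (face(W)): at (3,3), heading W
step 3 (move(3)): at (0,3), heading W
no 2-step plan works, so 3 is optimal.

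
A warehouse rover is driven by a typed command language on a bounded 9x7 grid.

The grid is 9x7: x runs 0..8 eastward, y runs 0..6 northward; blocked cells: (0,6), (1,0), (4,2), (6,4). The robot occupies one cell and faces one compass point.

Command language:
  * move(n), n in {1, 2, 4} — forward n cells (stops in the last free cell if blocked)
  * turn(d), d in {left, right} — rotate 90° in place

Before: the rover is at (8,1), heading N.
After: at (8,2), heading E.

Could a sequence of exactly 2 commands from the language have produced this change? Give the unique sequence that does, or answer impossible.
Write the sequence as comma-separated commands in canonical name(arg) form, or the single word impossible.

key: order matters: swapping move(1) and turn(right) lands elsewhere
t0: at (8,1), heading N
step 1 (move(1)): at (8,2), heading N
step 2 (turn(right)): at (8,2), heading E
uniquely the one of 25 2-step routes that fits.

move(1), turn(right)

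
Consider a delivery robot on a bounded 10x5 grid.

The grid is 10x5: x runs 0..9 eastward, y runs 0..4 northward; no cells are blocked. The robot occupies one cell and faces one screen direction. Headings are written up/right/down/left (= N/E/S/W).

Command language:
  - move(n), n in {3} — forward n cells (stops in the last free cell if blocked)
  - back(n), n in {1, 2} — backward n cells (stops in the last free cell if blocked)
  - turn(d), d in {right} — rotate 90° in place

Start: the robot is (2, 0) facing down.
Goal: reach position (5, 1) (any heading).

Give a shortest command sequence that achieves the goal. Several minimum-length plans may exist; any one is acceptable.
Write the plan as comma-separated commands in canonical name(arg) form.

back(1), turn(right), back(2), back(1)

start: (2, 0) facing down
step 1 (back(1)): (2, 1) facing down
step 2 (turn(right)): (2, 1) facing left
step 3 (back(2)): (4, 1) facing left
step 4 (back(1)): (5, 1) facing left
minimal: 4 command(s), checked below 4.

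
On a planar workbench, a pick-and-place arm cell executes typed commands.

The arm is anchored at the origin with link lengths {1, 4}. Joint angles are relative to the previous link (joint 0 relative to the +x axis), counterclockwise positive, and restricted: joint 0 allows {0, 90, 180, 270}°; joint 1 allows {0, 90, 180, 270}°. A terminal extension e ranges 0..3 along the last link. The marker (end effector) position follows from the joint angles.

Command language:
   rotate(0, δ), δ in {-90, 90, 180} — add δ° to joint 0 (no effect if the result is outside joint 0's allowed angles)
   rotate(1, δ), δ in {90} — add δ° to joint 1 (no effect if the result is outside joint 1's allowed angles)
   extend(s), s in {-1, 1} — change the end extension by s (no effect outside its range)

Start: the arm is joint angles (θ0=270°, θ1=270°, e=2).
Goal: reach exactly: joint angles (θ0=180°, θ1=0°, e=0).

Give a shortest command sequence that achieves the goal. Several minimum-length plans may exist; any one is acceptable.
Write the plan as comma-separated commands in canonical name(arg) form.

rotate(1, 90), extend(-1), extend(-1), rotate(0, -90)

from: joint angles (θ0=270°, θ1=270°, e=2)
t=1 rotate(1, 90) ⇒ joint angles (θ0=270°, θ1=0°, e=2)
t=2 extend(-1) ⇒ joint angles (θ0=270°, θ1=0°, e=1)
t=3 extend(-1) ⇒ joint angles (θ0=270°, θ1=0°, e=0)
t=4 rotate(0, -90) ⇒ joint angles (θ0=180°, θ1=0°, e=0)
minimal: 4 command(s), checked below 4.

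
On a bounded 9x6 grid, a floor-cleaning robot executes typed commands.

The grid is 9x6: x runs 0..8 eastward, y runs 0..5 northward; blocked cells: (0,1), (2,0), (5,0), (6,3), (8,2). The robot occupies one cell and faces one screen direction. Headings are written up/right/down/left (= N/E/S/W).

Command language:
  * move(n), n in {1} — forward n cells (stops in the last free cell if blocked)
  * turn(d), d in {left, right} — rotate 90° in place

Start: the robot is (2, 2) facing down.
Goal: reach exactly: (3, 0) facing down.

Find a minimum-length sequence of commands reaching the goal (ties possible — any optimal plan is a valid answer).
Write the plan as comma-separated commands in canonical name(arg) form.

initial: (2, 2) facing down
t=1 turn(left) ⇒ (2, 2) facing right
t=2 move(1) ⇒ (3, 2) facing right
t=3 turn(right) ⇒ (3, 2) facing down
t=4 move(1) ⇒ (3, 1) facing down
t=5 move(1) ⇒ (3, 0) facing down
minimal: 5 command(s), checked below 5.

turn(left), move(1), turn(right), move(1), move(1)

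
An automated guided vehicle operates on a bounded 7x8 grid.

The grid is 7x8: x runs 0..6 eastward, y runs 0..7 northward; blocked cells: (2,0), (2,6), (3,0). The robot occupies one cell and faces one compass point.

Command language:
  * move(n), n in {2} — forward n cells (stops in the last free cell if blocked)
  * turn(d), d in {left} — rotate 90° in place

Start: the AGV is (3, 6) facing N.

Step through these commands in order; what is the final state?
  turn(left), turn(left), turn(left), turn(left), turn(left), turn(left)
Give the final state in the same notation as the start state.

(3, 6) facing S

start: (3, 6) facing N
[1] after turn(left): (3, 6) facing W
[2] after turn(left): (3, 6) facing S
[3] after turn(left): (3, 6) facing E
[4] after turn(left): (3, 6) facing N
[5] after turn(left): (3, 6) facing W
[6] after turn(left): (3, 6) facing S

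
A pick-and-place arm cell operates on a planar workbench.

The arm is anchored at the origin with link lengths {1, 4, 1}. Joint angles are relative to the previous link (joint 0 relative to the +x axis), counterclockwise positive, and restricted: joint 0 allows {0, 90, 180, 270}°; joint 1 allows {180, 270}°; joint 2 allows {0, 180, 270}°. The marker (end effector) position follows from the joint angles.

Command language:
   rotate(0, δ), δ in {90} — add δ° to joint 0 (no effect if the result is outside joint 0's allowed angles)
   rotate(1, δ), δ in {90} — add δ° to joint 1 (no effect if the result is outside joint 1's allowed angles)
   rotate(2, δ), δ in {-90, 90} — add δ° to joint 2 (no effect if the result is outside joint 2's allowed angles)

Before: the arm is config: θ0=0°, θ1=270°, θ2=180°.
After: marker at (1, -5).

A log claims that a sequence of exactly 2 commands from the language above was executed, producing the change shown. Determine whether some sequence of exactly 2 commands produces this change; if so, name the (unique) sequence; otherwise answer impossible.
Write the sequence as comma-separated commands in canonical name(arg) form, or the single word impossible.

rotate(2, 90), rotate(2, 90)

begin: config: θ0=0°, θ1=270°, θ2=180°
[1] after rotate(2, 90): config: θ0=0°, θ1=270°, θ2=270°
[2] after rotate(2, 90): config: θ0=0°, θ1=270°, θ2=0°
uniquely the one of 16 2-step routes that fits.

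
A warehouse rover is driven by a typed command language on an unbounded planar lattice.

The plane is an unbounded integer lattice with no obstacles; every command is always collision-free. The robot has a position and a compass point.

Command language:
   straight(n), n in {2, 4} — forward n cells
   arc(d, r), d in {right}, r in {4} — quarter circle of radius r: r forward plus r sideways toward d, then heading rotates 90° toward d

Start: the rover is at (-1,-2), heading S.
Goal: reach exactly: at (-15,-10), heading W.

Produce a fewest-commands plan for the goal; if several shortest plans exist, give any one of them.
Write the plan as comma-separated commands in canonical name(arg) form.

straight(4), arc(right, 4), straight(2), straight(4), straight(4)

initial: at (-1,-2), heading S
[1] after straight(4): at (-1,-6), heading S
[2] after arc(right, 4): at (-5,-10), heading W
[3] after straight(2): at (-7,-10), heading W
[4] after straight(4): at (-11,-10), heading W
[5] after straight(4): at (-15,-10), heading W
no 4-step plan works, so 5 is optimal.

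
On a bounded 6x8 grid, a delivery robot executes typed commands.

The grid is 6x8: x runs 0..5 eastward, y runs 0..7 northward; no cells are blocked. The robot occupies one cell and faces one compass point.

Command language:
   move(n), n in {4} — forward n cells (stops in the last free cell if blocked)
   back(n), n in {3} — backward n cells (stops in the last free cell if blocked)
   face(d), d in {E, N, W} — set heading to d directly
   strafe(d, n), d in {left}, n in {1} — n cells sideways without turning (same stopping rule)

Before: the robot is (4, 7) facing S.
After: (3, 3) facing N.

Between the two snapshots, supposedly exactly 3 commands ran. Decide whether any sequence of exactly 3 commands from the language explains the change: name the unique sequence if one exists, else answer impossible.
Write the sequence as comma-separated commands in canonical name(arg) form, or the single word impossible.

move(4), face(N), strafe(left, 1)

key: cell and facing (now N) both changed — the 3 commands mix motion and turning
t0: (4, 7) facing S
step 1 (move(4)): (4, 3) facing S
step 2 (face(N)): (4, 3) facing N
step 3 (strafe(left, 1)): (3, 3) facing N
all 216 alternatives checked — unique.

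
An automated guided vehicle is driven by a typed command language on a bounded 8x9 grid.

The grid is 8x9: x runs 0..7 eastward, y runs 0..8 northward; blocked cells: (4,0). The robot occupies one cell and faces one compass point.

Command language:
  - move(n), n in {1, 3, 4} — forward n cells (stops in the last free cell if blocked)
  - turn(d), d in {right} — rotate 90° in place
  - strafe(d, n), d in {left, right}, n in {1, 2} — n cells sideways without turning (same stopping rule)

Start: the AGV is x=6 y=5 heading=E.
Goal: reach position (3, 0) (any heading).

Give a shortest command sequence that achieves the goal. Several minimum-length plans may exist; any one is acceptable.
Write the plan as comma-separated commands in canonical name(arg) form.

begin: x=6 y=5 heading=E
step 1 (strafe(right, 1)): x=6 y=4 heading=E
step 2 (turn(right)): x=6 y=4 heading=S
step 3 (strafe(right, 1)): x=5 y=4 heading=S
step 4 (strafe(right, 2)): x=3 y=4 heading=S
step 5 (move(4)): x=3 y=0 heading=S
nothing shorter than 5 reaches the goal.

strafe(right, 1), turn(right), strafe(right, 1), strafe(right, 2), move(4)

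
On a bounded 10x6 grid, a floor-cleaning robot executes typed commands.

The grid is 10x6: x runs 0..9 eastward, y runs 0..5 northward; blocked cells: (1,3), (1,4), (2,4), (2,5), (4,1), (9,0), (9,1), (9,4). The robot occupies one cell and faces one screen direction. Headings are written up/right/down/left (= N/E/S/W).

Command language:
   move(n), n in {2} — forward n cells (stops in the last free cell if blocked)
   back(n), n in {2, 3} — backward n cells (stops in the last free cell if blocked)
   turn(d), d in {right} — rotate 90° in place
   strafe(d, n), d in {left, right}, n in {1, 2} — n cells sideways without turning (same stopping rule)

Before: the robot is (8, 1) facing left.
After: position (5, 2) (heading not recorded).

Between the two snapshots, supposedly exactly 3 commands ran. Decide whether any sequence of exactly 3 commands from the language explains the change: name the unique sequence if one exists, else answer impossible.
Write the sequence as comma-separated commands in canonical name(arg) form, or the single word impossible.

key: order matters: swapping move(2) and strafe(right, 1) lands elsewhere
t0: (8, 1) facing left
[1] after move(2): (6, 1) facing left
[2] after move(2): (5, 1) facing left
[3] after strafe(right, 1): (5, 2) facing left
all 512 alternatives checked — unique.

move(2), move(2), strafe(right, 1)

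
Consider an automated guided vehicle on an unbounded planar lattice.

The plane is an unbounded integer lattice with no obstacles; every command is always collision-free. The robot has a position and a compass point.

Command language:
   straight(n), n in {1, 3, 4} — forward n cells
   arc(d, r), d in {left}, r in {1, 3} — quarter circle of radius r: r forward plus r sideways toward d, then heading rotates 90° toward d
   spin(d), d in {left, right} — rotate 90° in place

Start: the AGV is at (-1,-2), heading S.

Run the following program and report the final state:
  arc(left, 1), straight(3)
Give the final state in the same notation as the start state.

at (3,-3), heading E

start: at (-1,-2), heading S
step 1 (arc(left, 1)): at (0,-3), heading E
step 2 (straight(3)): at (3,-3), heading E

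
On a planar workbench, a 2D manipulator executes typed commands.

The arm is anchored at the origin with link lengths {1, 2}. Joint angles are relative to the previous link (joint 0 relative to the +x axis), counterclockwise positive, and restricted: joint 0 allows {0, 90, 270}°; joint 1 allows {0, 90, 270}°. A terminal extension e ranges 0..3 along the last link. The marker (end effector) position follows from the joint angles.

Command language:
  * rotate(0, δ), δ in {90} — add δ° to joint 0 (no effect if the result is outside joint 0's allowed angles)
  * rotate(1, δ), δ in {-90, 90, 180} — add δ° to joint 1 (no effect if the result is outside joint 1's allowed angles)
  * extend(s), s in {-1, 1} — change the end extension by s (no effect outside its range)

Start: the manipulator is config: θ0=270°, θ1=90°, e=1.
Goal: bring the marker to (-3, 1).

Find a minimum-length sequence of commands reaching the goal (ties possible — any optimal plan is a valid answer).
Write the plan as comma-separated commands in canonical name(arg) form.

start: config: θ0=270°, θ1=90°, e=1
step 1 (rotate(0, 90)): config: θ0=0°, θ1=90°, e=1
step 2 (rotate(0, 90)): config: θ0=90°, θ1=90°, e=1
no 1-step plan works, so 2 is optimal.

rotate(0, 90), rotate(0, 90)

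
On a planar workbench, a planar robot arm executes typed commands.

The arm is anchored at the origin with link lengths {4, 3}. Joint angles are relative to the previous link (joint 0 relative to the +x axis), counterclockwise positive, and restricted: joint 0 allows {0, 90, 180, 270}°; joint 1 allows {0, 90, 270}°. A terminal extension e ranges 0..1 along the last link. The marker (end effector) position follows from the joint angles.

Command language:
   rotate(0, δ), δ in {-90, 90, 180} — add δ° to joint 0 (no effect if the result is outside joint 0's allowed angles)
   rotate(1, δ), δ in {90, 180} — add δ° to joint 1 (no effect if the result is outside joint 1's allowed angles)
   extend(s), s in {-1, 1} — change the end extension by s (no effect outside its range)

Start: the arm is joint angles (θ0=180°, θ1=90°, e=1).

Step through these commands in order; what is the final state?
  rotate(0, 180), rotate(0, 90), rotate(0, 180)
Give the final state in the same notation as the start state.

joint angles (θ0=270°, θ1=90°, e=1)

initial: joint angles (θ0=180°, θ1=90°, e=1)
t=1 rotate(0, 180) ⇒ joint angles (θ0=0°, θ1=90°, e=1)
t=2 rotate(0, 90) ⇒ joint angles (θ0=90°, θ1=90°, e=1)
t=3 rotate(0, 180) ⇒ joint angles (θ0=270°, θ1=90°, e=1)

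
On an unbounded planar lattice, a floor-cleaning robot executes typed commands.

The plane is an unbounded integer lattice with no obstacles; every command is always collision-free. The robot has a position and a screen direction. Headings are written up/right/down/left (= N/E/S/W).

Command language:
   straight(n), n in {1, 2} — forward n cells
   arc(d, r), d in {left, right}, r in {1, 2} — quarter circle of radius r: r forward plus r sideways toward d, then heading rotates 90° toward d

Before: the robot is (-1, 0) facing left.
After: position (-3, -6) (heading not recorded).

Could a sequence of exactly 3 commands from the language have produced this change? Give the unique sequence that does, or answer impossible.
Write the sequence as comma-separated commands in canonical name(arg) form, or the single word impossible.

key: order matters: swapping arc(left, 2) and straight(2) lands elsewhere
from: (-1, 0) facing left
t=1 arc(left, 2) ⇒ (-3, -2) facing down
t=2 straight(2) ⇒ (-3, -4) facing down
t=3 straight(2) ⇒ (-3, -6) facing down
no other 3-command option fits: unique.

arc(left, 2), straight(2), straight(2)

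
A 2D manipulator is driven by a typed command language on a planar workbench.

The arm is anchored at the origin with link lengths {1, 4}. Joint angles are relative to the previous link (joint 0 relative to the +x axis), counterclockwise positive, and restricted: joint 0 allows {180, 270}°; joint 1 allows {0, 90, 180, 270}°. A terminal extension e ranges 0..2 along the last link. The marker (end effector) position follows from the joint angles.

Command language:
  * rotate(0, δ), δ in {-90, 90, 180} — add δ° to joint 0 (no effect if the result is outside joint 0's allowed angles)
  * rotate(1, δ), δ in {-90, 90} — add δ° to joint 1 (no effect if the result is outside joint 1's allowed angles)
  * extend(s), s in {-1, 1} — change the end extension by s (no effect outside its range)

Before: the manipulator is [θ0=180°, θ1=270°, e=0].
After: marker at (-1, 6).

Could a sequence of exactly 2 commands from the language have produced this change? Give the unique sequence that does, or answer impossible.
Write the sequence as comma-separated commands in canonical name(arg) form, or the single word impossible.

extend(1), extend(1)

t0: [θ0=180°, θ1=270°, e=0]
step 1 (extend(1)): [θ0=180°, θ1=270°, e=1]
step 2 (extend(1)): [θ0=180°, θ1=270°, e=2]
all 49 alternatives checked — unique.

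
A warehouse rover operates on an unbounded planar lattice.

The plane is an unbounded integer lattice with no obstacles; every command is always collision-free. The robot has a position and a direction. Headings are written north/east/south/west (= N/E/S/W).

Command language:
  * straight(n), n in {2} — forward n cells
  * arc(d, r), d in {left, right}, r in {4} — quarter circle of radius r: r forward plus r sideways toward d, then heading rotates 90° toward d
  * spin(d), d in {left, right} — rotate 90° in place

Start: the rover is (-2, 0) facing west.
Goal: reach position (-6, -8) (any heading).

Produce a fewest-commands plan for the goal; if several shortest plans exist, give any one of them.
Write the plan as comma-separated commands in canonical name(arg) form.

begin: (-2, 0) facing west
step 1 (arc(left, 4)): (-6, -4) facing south
step 2 (straight(2)): (-6, -6) facing south
step 3 (straight(2)): (-6, -8) facing south
minimal: 3 command(s), checked below 3.

arc(left, 4), straight(2), straight(2)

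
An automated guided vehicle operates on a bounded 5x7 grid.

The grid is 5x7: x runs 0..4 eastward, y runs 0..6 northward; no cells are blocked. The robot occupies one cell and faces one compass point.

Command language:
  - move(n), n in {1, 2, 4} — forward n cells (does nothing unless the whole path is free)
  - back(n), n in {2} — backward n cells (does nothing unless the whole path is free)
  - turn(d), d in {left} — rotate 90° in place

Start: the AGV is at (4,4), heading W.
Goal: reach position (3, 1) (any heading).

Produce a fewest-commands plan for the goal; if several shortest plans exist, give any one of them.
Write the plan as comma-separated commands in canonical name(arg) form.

from: at (4,4), heading W
1. move(1) → at (3,4), heading W
2. turn(left) → at (3,4), heading S
3. move(2) → at (3,2), heading S
4. move(1) → at (3,1), heading S
minimal: 4 command(s), checked below 4.

move(1), turn(left), move(2), move(1)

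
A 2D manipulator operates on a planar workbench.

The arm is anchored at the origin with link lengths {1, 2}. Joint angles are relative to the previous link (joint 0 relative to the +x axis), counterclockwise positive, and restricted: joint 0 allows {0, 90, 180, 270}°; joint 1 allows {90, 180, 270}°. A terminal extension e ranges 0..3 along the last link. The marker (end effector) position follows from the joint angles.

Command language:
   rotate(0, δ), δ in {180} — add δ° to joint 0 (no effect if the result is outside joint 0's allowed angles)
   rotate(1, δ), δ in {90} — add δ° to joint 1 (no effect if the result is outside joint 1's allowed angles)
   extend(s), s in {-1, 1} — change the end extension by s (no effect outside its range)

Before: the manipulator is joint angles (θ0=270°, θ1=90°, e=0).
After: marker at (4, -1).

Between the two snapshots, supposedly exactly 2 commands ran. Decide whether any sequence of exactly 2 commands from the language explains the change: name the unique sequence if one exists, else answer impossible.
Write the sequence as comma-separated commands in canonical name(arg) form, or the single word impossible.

extend(1), extend(1)

t0: joint angles (θ0=270°, θ1=90°, e=0)
1. extend(1) → joint angles (θ0=270°, θ1=90°, e=1)
2. extend(1) → joint angles (θ0=270°, θ1=90°, e=2)
no other 2-command option fits: unique.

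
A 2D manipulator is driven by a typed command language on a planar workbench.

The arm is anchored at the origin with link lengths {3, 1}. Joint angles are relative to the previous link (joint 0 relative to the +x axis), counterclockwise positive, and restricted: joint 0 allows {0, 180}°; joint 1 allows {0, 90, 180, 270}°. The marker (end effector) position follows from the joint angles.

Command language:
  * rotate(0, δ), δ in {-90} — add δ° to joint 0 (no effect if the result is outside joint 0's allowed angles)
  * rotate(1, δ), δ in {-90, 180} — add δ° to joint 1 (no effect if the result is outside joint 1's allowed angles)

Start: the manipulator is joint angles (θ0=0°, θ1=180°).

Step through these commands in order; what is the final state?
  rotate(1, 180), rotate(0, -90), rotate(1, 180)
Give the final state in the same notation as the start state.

joint angles (θ0=0°, θ1=180°)

t0: joint angles (θ0=0°, θ1=180°)
t=1 rotate(1, 180) ⇒ joint angles (θ0=0°, θ1=0°)
t=2 rotate(0, -90) ⇒ joint angles (θ0=0°, θ1=0°)
t=3 rotate(1, 180) ⇒ joint angles (θ0=0°, θ1=180°)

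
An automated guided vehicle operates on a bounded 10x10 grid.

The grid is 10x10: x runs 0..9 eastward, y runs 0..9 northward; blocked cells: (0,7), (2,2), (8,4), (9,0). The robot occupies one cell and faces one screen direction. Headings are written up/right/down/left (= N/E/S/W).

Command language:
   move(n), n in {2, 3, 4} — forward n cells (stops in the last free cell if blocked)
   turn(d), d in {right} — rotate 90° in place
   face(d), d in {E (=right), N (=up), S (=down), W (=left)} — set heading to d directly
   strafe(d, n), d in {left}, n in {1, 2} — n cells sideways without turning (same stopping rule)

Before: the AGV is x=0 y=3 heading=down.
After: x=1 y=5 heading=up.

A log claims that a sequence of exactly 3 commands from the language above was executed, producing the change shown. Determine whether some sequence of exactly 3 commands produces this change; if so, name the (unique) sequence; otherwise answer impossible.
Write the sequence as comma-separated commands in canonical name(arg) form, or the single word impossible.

key: order matters: swapping strafe(left, 1) and move(2) lands elsewhere
begin: x=0 y=3 heading=down
[1] after strafe(left, 1): x=1 y=3 heading=down
[2] after face(N): x=1 y=3 heading=up
[3] after move(2): x=1 y=5 heading=up
all 1000 alternatives checked — unique.

strafe(left, 1), face(N), move(2)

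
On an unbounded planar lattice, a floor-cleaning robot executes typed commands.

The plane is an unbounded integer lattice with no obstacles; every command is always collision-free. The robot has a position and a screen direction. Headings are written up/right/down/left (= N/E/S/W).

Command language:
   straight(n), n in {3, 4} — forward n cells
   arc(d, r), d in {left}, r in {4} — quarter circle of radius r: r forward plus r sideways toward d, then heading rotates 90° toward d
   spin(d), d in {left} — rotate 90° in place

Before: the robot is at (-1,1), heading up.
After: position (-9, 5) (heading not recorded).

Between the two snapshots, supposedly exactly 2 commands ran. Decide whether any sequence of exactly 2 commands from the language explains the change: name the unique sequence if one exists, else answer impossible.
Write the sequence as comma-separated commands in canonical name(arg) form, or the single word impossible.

key: order matters: swapping arc(left, 4) and straight(4) lands elsewhere
begin: at (-1,1), heading up
step 1 (arc(left, 4)): at (-5,5), heading left
step 2 (straight(4)): at (-9,5), heading left
all 16 alternatives checked — unique.

arc(left, 4), straight(4)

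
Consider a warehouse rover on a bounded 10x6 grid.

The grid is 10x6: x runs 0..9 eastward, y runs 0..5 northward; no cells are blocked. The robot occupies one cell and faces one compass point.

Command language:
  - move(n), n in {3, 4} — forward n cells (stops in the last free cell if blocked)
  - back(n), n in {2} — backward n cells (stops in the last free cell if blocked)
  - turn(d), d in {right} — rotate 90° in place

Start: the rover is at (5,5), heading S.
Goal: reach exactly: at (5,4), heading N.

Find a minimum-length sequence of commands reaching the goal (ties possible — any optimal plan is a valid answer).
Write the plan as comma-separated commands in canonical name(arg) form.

move(4), turn(right), turn(right), move(3)

from: at (5,5), heading S
t=1 move(4) ⇒ at (5,1), heading S
t=2 turn(right) ⇒ at (5,1), heading W
t=3 turn(right) ⇒ at (5,1), heading N
t=4 move(3) ⇒ at (5,4), heading N
shorter routes all fall short; 4 is best.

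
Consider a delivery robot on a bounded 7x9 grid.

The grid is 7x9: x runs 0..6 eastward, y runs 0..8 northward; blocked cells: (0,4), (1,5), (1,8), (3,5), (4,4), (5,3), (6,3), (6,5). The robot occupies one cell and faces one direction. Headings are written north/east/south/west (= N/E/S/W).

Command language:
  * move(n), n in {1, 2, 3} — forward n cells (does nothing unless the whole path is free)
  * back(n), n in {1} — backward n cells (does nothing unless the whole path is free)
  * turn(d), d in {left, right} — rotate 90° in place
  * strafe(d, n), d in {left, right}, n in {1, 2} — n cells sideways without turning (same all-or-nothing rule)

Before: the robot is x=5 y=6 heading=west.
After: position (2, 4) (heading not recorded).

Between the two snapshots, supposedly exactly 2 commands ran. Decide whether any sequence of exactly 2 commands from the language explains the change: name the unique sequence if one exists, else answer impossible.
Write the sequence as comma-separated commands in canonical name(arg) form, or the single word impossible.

move(3), strafe(left, 2)

key: order matters: swapping move(3) and strafe(left, 2) lands elsewhere
start: x=5 y=6 heading=west
t=1 move(3) ⇒ x=2 y=6 heading=west
t=2 strafe(left, 2) ⇒ x=2 y=4 heading=west
all 100 alternatives checked — unique.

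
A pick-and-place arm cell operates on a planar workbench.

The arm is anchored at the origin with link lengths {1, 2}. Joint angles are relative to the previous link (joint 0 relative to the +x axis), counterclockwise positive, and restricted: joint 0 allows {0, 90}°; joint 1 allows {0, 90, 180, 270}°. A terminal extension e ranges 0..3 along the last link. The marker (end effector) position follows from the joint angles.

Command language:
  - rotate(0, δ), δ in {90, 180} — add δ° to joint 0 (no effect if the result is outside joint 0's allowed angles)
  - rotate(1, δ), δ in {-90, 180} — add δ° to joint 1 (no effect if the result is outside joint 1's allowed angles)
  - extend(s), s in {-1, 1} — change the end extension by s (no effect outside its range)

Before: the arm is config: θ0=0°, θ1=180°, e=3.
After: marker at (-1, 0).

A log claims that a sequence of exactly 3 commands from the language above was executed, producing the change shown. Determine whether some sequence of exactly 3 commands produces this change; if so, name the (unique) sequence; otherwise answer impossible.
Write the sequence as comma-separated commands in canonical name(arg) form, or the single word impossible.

extend(-1), extend(-1), extend(-1)

begin: config: θ0=0°, θ1=180°, e=3
t=1 extend(-1) ⇒ config: θ0=0°, θ1=180°, e=2
t=2 extend(-1) ⇒ config: θ0=0°, θ1=180°, e=1
t=3 extend(-1) ⇒ config: θ0=0°, θ1=180°, e=0
no rival 3-sequence matches.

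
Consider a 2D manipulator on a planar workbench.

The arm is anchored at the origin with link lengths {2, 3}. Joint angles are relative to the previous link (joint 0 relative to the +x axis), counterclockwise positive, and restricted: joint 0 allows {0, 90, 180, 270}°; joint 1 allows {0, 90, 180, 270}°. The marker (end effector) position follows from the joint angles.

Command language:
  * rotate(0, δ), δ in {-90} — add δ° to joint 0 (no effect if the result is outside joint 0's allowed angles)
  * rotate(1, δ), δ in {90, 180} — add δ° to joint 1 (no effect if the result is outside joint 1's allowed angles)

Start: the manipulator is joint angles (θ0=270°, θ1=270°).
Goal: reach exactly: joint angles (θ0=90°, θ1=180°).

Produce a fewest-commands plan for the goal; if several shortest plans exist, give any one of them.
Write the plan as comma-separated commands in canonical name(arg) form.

rotate(1, 180), rotate(1, 90), rotate(0, -90), rotate(0, -90)

from: joint angles (θ0=270°, θ1=270°)
t=1 rotate(1, 180) ⇒ joint angles (θ0=270°, θ1=90°)
t=2 rotate(1, 90) ⇒ joint angles (θ0=270°, θ1=180°)
t=3 rotate(0, -90) ⇒ joint angles (θ0=180°, θ1=180°)
t=4 rotate(0, -90) ⇒ joint angles (θ0=90°, θ1=180°)
no 3-step plan works, so 4 is optimal.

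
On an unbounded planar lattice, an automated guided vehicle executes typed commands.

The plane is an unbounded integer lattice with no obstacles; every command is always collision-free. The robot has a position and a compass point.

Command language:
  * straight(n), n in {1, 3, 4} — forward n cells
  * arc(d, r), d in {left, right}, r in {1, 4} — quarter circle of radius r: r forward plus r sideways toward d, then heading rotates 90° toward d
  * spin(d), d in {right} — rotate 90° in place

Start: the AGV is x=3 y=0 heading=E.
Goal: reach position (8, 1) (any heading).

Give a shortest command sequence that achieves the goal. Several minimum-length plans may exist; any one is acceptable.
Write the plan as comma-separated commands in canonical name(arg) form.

straight(4), arc(left, 1)

begin: x=3 y=0 heading=E
t=1 straight(4) ⇒ x=7 y=0 heading=E
t=2 arc(left, 1) ⇒ x=8 y=1 heading=N
nothing shorter than 2 reaches the goal.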